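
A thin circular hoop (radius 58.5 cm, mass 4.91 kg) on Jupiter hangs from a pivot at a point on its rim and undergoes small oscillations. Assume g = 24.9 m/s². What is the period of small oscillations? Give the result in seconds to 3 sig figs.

1.36 s

I_cm = mr² = 1.680 kg·m². The pivot is at distance d = 0.585 m from the centre of mass.
By the parallel-axis theorem, I = I_cm + md² = 1.680 + 1.680 = 3.361 kg·m².
T = 2π√(I/(mgd)) = 2π√(3.361/(4.91 × 24.9 × 0.585)) = 1.36 s.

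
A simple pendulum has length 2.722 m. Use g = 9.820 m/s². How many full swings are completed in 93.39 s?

28

T = 2π√(L/g) = 2π√(2.722/9.820) = 3.3080 s.
Number of complete oscillations = ⌊93.39/3.3080⌋ = ⌊28.231⌋ = 28.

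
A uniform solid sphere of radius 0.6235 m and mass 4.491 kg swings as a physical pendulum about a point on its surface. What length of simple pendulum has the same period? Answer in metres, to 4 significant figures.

The equivalent simple-pendulum length is L_eq = I/(md), where I is about the pivot and d = 0.62350 m.
I_cm = (2/5)mR² = 0.69835 kg·m², so I = I_cm + md² = 0.69835 + 1.7459 = 2.4442 kg·m².
L_eq = 2.4442/(4.491 × 0.62350) = 0.8729 m.

0.8729 m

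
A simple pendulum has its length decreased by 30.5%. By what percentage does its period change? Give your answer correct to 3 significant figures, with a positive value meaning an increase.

-16.6%

T ∝ √L, so T'/T = √(0.6950) = 0.8337.
Percentage change in T = (0.8337 − 1) × 100% = -16.6%.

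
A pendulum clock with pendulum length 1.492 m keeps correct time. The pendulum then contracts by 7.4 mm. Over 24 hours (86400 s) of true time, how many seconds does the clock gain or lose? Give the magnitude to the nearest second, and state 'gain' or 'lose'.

T ∝ √L, so T'/T = √(1.48460/1.492) = 0.997517.
In 86400 s of true time the clock registers 86400/0.997517 = 86615.1 s, so it gains 215 s.

gain 215 s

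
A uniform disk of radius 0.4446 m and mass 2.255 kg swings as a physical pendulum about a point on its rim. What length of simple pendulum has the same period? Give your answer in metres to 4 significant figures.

The equivalent simple-pendulum length is L_eq = I/(md), where I is about the pivot and d = 0.44460 m.
I_cm = ½mR² = 0.22287 kg·m², so I = I_cm + md² = 0.22287 + 0.44574 = 0.66862 kg·m².
L_eq = 0.66862/(2.255 × 0.44460) = 0.6669 m.

0.6669 m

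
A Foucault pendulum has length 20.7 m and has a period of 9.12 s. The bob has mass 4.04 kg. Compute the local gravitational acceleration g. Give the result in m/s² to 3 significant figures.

9.83 m/s²

From T = 2π√(L/g), g = 4π²L/T² = 4π² × 20.7/9.120² = 9.83 m/s².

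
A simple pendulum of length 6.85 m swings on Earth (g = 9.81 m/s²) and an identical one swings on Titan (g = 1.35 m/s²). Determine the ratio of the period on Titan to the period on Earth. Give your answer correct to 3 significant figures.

T ∝ 1/√g, so T₂/T₁ = √(g₁/g₂) = √(9.81/1.35) = 2.70.

2.70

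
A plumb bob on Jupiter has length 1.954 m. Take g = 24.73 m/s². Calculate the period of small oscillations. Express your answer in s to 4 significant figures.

1.766 s

T = 2π√(L/g) = 2π√(1.954/24.73) = 2π × 0.28109 = 1.766 s.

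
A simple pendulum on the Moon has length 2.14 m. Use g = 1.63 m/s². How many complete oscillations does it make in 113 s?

15

T = 2π√(L/g) = 2π√(2.14/1.63) = 7.199 s.
Number of complete oscillations = ⌊113/7.199⌋ = ⌊15.70⌋ = 15.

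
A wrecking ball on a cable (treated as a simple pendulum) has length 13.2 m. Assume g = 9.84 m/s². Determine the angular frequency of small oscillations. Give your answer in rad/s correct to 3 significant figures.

ω = √(g/L) = √(9.84/13.2) = 0.863 rad/s.

0.863 rad/s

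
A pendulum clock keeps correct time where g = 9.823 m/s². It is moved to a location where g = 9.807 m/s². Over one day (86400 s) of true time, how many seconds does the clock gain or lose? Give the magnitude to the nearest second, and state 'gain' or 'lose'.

lose 70 s

The clock's period scales as T ∝ 1/√g, so T'/T = √(9.823/9.807) = 1.00082.
In 86400 s of true time the clock registers 86400/1.00082 = 86329.6 s, so it loses 70 s.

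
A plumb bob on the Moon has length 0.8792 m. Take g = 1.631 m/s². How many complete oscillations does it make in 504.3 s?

109

T = 2π√(L/g) = 2π√(0.8792/1.631) = 4.6131 s.
Number of complete oscillations = ⌊504.3/4.6131⌋ = ⌊109.32⌋ = 109.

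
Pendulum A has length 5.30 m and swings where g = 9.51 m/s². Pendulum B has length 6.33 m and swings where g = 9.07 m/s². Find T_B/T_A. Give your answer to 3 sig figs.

T = 2π√(L/g), so T_B/T_A = √((L_B/g_B)/(L_A/g_A)) = √((6.33/9.07)/(5.30/9.51)) = 1.12.

1.12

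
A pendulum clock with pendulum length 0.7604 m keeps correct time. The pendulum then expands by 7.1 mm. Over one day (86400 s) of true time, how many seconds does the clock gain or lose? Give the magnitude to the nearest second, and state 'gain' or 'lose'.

lose 401 s

T ∝ √L, so T'/T = √(0.76750/0.7604) = 1.00466.
In 86400 s of true time the clock registers 86400/1.00466 = 85999.4 s, so it loses 401 s.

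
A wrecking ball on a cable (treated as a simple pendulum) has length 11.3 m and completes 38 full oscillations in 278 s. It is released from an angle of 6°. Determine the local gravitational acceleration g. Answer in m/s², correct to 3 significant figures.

T = 278/38 = 7.316 s.
From T = 2π√(L/g), g = 4π²L/T² = 4π² × 11.3/7.316² = 8.34 m/s².

8.34 m/s²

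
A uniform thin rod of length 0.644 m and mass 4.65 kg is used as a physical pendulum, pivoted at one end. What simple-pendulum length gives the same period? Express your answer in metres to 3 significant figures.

The equivalent simple-pendulum length is L_eq = I/(md), where I is about the pivot and d = 0.3220 m.
I_cm = (1/12)mL² = 0.1607 kg·m², so I = I_cm + md² = 0.1607 + 0.4821 = 0.6428 kg·m².
L_eq = 0.6428/(4.65 × 0.3220) = 0.429 m.

0.429 m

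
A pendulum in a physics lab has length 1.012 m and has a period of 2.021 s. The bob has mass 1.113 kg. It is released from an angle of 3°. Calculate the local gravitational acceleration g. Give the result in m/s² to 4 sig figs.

From T = 2π√(L/g), g = 4π²L/T² = 4π² × 1.012/2.0210² = 9.782 m/s².

9.782 m/s²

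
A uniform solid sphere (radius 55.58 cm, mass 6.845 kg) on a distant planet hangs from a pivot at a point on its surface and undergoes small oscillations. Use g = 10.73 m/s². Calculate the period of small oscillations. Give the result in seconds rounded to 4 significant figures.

I_cm = (2/5)mr² = 0.84581 kg·m². The pivot is at distance d = 0.5558 m from the centre of mass.
By the parallel-axis theorem, I = I_cm + md² = 0.84581 + 2.1145 = 2.9603 kg·m².
T = 2π√(I/(mgd)) = 2π√(2.9603/(6.845 × 10.73 × 0.5558)) = 1.692 s.

1.692 s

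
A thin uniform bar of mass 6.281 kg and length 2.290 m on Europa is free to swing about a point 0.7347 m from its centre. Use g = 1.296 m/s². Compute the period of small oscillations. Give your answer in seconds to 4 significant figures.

For a physical pendulum T = 2π√(I/(mgd)), with d = 0.73470 m from pivot to centre of mass.
I_cm = mL²/12 = 6.281 × 2.290²/12 = 2.7448 kg·m²; I = I_cm + md² = 2.7448 + 6.281 × 0.73470² = 6.1352 kg·m².
T = 2π√(6.1352/(6.281 × 1.296 × 0.73470)) = 6.364 s.

6.364 s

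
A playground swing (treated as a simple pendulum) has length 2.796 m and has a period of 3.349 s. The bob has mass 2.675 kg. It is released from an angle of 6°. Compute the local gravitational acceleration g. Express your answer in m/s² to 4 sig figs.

From T = 2π√(L/g), g = 4π²L/T² = 4π² × 2.796/3.3490² = 9.842 m/s².

9.842 m/s²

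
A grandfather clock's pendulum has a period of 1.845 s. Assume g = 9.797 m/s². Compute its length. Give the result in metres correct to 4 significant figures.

0.8447 m

From T = 2π√(L/g), L = gT²/(4π²) = 9.797 × 1.8450²/(4π²) = 0.8447 m.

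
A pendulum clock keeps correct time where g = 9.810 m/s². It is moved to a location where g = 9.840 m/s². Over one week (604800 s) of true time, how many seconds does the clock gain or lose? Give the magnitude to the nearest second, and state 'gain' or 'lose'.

The clock's period scales as T ∝ 1/√g, so T'/T = √(9.810/9.840) = 0.998474.
In 604800 s of true time the clock registers 604800/0.998474 = 605724.1 s, so it gains 924 s.

gain 924 s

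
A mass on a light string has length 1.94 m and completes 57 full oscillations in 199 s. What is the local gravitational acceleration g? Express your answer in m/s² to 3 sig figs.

6.28 m/s²

T = 199/57 = 3.491 s.
From T = 2π√(L/g), g = 4π²L/T² = 4π² × 1.94/3.491² = 6.28 m/s².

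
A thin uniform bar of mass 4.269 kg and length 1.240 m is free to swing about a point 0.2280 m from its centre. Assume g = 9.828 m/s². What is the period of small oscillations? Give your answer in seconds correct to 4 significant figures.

1.781 s

For a physical pendulum T = 2π√(I/(mgd)), with d = 0.22800 m from pivot to centre of mass.
I_cm = mL²/12 = 4.269 × 1.240²/12 = 0.54700 kg·m²; I = I_cm + md² = 0.54700 + 4.269 × 0.22800² = 0.76892 kg·m².
T = 2π√(0.76892/(4.269 × 9.828 × 0.22800)) = 1.781 s.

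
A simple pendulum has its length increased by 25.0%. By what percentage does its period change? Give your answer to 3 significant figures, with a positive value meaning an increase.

T ∝ √L, so T'/T = √(1.250) = 1.118.
Percentage change in T = (1.118 − 1) × 100% = 11.8%.

11.8%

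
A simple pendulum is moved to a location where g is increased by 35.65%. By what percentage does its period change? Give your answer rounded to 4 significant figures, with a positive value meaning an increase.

-14.14%

T ∝ 1/√g, so T'/T = 1/√(1.3565) = 0.85860.
Percentage change in T = (0.85860 − 1) × 100% = -14.14%.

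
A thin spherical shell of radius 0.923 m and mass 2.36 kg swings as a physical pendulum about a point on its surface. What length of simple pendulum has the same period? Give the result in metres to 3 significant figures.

1.54 m

The equivalent simple-pendulum length is L_eq = I/(md), where I is about the pivot and d = 0.9230 m.
I_cm = (2/3)mR² = 1.340 kg·m², so I = I_cm + md² = 1.340 + 2.011 = 3.351 kg·m².
L_eq = 3.351/(2.36 × 0.9230) = 1.54 m.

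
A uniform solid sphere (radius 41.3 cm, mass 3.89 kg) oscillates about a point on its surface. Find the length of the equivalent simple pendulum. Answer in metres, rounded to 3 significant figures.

0.578 m

The equivalent simple-pendulum length is L_eq = I/(md), where I is about the pivot and d = 0.4130 m.
I_cm = (2/5)mR² = 0.2654 kg·m², so I = I_cm + md² = 0.2654 + 0.6635 = 0.9289 kg·m².
L_eq = 0.9289/(3.89 × 0.4130) = 0.578 m.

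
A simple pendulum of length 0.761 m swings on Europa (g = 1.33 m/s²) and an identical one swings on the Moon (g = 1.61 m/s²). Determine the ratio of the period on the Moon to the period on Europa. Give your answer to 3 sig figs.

T ∝ 1/√g, so T₂/T₁ = √(g₁/g₂) = √(1.33/1.61) = 0.909.

0.909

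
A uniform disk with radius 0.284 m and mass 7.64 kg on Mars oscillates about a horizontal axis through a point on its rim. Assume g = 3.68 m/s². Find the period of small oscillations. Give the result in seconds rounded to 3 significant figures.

I_cm = ½mr² = 0.3081 kg·m². The pivot is at distance d = 0.284 m from the centre of mass.
By the parallel-axis theorem, I = I_cm + md² = 0.3081 + 0.6162 = 0.9243 kg·m².
T = 2π√(I/(mgd)) = 2π√(0.9243/(7.64 × 3.68 × 0.284)) = 2.14 s.

2.14 s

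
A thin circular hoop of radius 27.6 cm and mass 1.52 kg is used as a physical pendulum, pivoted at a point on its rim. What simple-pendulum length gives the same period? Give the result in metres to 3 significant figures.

The equivalent simple-pendulum length is L_eq = I/(md), where I is about the pivot and d = 0.2760 m.
I_cm = mR² = 0.1158 kg·m², so I = I_cm + md² = 0.1158 + 0.1158 = 0.2316 kg·m².
L_eq = 0.2316/(1.52 × 0.2760) = 0.552 m.

0.552 m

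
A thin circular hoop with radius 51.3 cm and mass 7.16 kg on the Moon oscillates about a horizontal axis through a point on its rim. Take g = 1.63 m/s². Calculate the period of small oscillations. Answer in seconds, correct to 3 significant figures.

I_cm = mr² = 1.884 kg·m². The pivot is at distance d = 0.513 m from the centre of mass.
By the parallel-axis theorem, I = I_cm + md² = 1.884 + 1.884 = 3.769 kg·m².
T = 2π√(I/(mgd)) = 2π√(3.769/(7.16 × 1.63 × 0.513)) = 4.98 s.

4.98 s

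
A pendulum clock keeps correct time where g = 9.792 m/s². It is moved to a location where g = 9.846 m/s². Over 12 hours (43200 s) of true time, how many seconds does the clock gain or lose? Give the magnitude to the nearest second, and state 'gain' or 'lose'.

gain 119 s

The clock's period scales as T ∝ 1/√g, so T'/T = √(9.792/9.846) = 0.997254.
In 43200 s of true time the clock registers 43200/0.997254 = 43319.0 s, so it gains 119 s.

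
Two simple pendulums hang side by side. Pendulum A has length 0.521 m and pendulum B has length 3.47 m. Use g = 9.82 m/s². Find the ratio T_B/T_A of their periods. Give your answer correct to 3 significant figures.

T ∝ √L, so T_B/T_A = √(L_B/L_A) = √(3.47/0.521) = 2.58.

2.58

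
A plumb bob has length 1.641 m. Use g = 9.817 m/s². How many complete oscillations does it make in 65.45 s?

25

T = 2π√(L/g) = 2π√(1.641/9.817) = 2.5689 s.
Number of complete oscillations = ⌊65.45/2.5689⌋ = ⌊25.478⌋ = 25.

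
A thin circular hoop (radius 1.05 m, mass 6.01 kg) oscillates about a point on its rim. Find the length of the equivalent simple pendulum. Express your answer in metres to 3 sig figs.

2.10 m

The equivalent simple-pendulum length is L_eq = I/(md), where I is about the pivot and d = 1.050 m.
I_cm = mR² = 6.626 kg·m², so I = I_cm + md² = 6.626 + 6.626 = 13.25 kg·m².
L_eq = 13.25/(6.01 × 1.050) = 2.10 m.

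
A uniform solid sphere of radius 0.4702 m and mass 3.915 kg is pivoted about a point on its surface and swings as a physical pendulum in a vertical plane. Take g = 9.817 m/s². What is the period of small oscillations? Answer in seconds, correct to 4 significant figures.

I_cm = (2/5)mr² = 0.34622 kg·m². The pivot is at distance d = 0.4702 m from the centre of mass.
By the parallel-axis theorem, I = I_cm + md² = 0.34622 + 0.86556 = 1.2118 kg·m².
T = 2π√(I/(mgd)) = 2π√(1.2118/(3.915 × 9.817 × 0.4702)) = 1.627 s.

1.627 s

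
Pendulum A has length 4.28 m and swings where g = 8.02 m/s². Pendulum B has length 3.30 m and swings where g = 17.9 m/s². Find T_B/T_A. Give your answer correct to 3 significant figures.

T = 2π√(L/g), so T_B/T_A = √((L_B/g_B)/(L_A/g_A)) = √((3.30/17.9)/(4.28/8.02)) = 0.588.

0.588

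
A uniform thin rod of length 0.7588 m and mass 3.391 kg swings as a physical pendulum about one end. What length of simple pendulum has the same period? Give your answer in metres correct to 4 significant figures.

The equivalent simple-pendulum length is L_eq = I/(md), where I is about the pivot and d = 0.37940 m.
I_cm = (1/12)mL² = 0.16271 kg·m², so I = I_cm + md² = 0.16271 + 0.48812 = 0.65082 kg·m².
L_eq = 0.65082/(3.391 × 0.37940) = 0.5059 m.

0.5059 m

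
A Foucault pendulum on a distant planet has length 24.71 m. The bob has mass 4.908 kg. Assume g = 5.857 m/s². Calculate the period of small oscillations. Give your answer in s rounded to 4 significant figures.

12.91 s

T = 2π√(L/g) = 2π√(24.71/5.857) = 2π × 2.0540 = 12.91 s.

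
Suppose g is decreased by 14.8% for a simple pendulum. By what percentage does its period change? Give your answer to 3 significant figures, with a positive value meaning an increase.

T ∝ 1/√g, so T'/T = 1/√(0.8520) = 1.083.
Percentage change in T = (1.083 − 1) × 100% = 8.34%.

8.34%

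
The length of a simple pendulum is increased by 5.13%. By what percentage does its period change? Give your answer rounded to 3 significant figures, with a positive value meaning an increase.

T ∝ √L, so T'/T = √(1.051) = 1.025.
Percentage change in T = (1.025 − 1) × 100% = 2.53%.

2.53%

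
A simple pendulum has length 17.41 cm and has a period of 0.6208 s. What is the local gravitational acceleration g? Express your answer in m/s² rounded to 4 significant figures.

From T = 2π√(L/g), g = 4π²L/T² = 4π² × 0.1741/0.62080² = 17.83 m/s².

17.83 m/s²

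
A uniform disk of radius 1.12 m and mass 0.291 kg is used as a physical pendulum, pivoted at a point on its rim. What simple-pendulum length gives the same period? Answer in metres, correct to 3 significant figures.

The equivalent simple-pendulum length is L_eq = I/(md), where I is about the pivot and d = 1.120 m.
I_cm = ½mR² = 0.1825 kg·m², so I = I_cm + md² = 0.1825 + 0.3650 = 0.5475 kg·m².
L_eq = 0.5475/(0.291 × 1.120) = 1.68 m.

1.68 m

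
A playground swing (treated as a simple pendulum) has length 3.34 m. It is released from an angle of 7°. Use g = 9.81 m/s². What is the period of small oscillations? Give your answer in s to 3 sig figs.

T = 2π√(L/g) = 2π√(3.34/9.81) = 2π × 0.5835 = 3.67 s.

3.67 s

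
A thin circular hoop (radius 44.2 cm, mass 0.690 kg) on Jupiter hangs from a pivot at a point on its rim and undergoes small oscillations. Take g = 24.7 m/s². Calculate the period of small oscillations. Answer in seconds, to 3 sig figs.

I_cm = mr² = 0.1348 kg·m². The pivot is at distance d = 0.442 m from the centre of mass.
By the parallel-axis theorem, I = I_cm + md² = 0.1348 + 0.1348 = 0.2696 kg·m².
T = 2π√(I/(mgd)) = 2π√(0.2696/(0.690 × 24.7 × 0.442)) = 1.19 s.

1.19 s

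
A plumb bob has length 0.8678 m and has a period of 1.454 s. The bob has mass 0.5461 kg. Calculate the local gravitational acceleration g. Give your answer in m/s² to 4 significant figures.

16.21 m/s²

From T = 2π√(L/g), g = 4π²L/T² = 4π² × 0.8678/1.4540² = 16.21 m/s².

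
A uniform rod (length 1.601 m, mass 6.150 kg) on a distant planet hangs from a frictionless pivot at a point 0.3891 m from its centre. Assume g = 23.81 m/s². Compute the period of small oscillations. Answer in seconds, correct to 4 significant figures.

1.247 s

For a physical pendulum T = 2π√(I/(mgd)), with d = 0.38910 m from pivot to centre of mass.
I_cm = mL²/12 = 6.150 × 1.601²/12 = 1.3136 kg·m²; I = I_cm + md² = 1.3136 + 6.150 × 0.38910² = 2.2447 kg·m².
T = 2π√(2.2447/(6.150 × 23.81 × 0.38910)) = 1.247 s.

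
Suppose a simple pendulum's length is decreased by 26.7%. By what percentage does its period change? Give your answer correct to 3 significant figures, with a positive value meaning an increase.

T ∝ √L, so T'/T = √(0.7330) = 0.8562.
Percentage change in T = (0.8562 − 1) × 100% = -14.4%.

-14.4%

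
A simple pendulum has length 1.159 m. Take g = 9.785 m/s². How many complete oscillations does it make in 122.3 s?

T = 2π√(L/g) = 2π√(1.159/9.785) = 2.1624 s.
Number of complete oscillations = ⌊122.3/2.1624⌋ = ⌊56.557⌋ = 56.

56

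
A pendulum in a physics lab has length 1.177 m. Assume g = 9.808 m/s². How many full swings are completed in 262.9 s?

120

T = 2π√(L/g) = 2π√(1.177/9.808) = 2.1766 s.
Number of complete oscillations = ⌊262.9/2.1766⌋ = ⌊120.78⌋ = 120.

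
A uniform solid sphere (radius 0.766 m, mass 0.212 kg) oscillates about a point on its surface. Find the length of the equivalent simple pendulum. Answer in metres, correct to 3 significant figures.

1.07 m

The equivalent simple-pendulum length is L_eq = I/(md), where I is about the pivot and d = 0.7660 m.
I_cm = (2/5)mR² = 0.04976 kg·m², so I = I_cm + md² = 0.04976 + 0.1244 = 0.1741 kg·m².
L_eq = 0.1741/(0.212 × 0.7660) = 1.07 m.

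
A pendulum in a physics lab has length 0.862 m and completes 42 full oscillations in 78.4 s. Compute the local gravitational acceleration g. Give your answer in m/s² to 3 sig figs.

T = 78.4/42 = 1.867 s.
From T = 2π√(L/g), g = 4π²L/T² = 4π² × 0.862/1.867² = 9.77 m/s².

9.77 m/s²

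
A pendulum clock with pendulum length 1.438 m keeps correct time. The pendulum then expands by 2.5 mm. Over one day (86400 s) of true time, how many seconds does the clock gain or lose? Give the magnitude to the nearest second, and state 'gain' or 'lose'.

T ∝ √L, so T'/T = √(1.44050/1.438) = 1.00087.
In 86400 s of true time the clock registers 86400/1.00087 = 86325.0 s, so it loses 75 s.

lose 75 s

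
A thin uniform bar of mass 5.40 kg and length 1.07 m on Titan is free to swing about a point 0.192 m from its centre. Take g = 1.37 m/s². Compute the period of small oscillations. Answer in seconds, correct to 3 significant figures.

4.46 s

For a physical pendulum T = 2π√(I/(mgd)), with d = 0.1920 m from pivot to centre of mass.
I_cm = mL²/12 = 5.40 × 1.07²/12 = 0.5152 kg·m²; I = I_cm + md² = 0.5152 + 5.40 × 0.1920² = 0.7143 kg·m².
T = 2π√(0.7143/(5.40 × 1.37 × 0.1920)) = 4.46 s.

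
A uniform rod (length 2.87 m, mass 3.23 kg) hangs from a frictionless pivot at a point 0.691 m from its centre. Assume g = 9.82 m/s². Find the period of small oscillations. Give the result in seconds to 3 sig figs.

For a physical pendulum T = 2π√(I/(mgd)), with d = 0.6910 m from pivot to centre of mass.
I_cm = mL²/12 = 3.23 × 2.87²/12 = 2.217 kg·m²; I = I_cm + md² = 2.217 + 3.23 × 0.6910² = 3.759 kg·m².
T = 2π√(3.759/(3.23 × 9.82 × 0.6910)) = 2.60 s.

2.60 s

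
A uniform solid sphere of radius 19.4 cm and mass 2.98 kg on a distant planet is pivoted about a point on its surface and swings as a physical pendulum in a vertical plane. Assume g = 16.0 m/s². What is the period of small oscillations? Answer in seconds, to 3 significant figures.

I_cm = (2/5)mr² = 0.04486 kg·m². The pivot is at distance d = 0.194 m from the centre of mass.
By the parallel-axis theorem, I = I_cm + md² = 0.04486 + 0.1122 = 0.1570 kg·m².
T = 2π√(I/(mgd)) = 2π√(0.1570/(2.98 × 16.0 × 0.194)) = 0.819 s.

0.819 s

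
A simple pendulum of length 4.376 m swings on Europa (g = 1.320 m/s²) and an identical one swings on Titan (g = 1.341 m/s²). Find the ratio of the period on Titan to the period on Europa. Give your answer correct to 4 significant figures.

T ∝ 1/√g, so T₂/T₁ = √(g₁/g₂) = √(1.320/1.341) = 0.9921.

0.9921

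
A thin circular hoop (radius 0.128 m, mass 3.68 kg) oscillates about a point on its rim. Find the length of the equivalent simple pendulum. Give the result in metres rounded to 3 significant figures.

The equivalent simple-pendulum length is L_eq = I/(md), where I is about the pivot and d = 0.1280 m.
I_cm = mR² = 0.06029 kg·m², so I = I_cm + md² = 0.06029 + 0.06029 = 0.1206 kg·m².
L_eq = 0.1206/(3.68 × 0.1280) = 0.256 m.

0.256 m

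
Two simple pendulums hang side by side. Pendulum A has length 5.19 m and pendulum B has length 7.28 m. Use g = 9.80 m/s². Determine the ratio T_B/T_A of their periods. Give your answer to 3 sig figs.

1.18

T ∝ √L, so T_B/T_A = √(L_B/L_A) = √(7.28/5.19) = 1.18.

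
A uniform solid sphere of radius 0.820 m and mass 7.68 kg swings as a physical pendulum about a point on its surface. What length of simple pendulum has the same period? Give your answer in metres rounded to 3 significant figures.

The equivalent simple-pendulum length is L_eq = I/(md), where I is about the pivot and d = 0.8200 m.
I_cm = (2/5)mR² = 2.066 kg·m², so I = I_cm + md² = 2.066 + 5.164 = 7.230 kg·m².
L_eq = 7.230/(7.68 × 0.8200) = 1.15 m.

1.15 m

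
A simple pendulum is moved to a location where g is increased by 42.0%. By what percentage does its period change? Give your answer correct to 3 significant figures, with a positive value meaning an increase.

T ∝ 1/√g, so T'/T = 1/√(1.420) = 0.8392.
Percentage change in T = (0.8392 − 1) × 100% = -16.1%.

-16.1%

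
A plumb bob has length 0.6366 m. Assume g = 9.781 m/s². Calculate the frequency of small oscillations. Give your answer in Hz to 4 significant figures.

T = 2π√(L/g) = 2π√(0.6366/9.781) = 1.6030 s, so f = 1/T = 0.6238 Hz.

0.6238 Hz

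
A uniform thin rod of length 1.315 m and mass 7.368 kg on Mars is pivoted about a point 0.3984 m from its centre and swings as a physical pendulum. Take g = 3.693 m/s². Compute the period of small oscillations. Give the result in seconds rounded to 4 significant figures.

For a physical pendulum T = 2π√(I/(mgd)), with d = 0.39840 m from pivot to centre of mass.
I_cm = mL²/12 = 7.368 × 1.315²/12 = 1.0617 kg·m²; I = I_cm + md² = 1.0617 + 7.368 × 0.39840² = 2.2312 kg·m².
T = 2π√(2.2312/(7.368 × 3.693 × 0.39840)) = 2.851 s.

2.851 s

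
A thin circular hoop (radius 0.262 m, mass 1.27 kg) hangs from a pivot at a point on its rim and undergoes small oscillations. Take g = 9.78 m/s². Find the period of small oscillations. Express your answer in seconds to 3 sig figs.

I_cm = mr² = 0.08718 kg·m². The pivot is at distance d = 0.262 m from the centre of mass.
By the parallel-axis theorem, I = I_cm + md² = 0.08718 + 0.08718 = 0.1744 kg·m².
T = 2π√(I/(mgd)) = 2π√(0.1744/(1.27 × 9.78 × 0.262)) = 1.45 s.

1.45 s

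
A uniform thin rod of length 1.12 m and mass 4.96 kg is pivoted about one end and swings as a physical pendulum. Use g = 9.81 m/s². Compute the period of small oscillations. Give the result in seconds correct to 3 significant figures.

1.73 s

For a physical pendulum T = 2π√(I/(mgd)), with d = 0.5600 m from pivot to centre of mass.
I_cm = mL²/12 = 4.96 × 1.12²/12 = 0.5185 kg·m²; I = I_cm + md² = 0.5185 + 4.96 × 0.5600² = 2.074 kg·m².
T = 2π√(2.074/(4.96 × 9.81 × 0.5600)) = 1.73 s.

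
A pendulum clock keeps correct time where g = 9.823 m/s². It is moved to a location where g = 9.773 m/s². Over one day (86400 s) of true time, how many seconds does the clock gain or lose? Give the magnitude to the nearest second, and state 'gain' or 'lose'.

The clock's period scales as T ∝ 1/√g, so T'/T = √(9.823/9.773) = 1.00255.
In 86400 s of true time the clock registers 86400/1.00255 = 86179.8 s, so it loses 220 s.

lose 220 s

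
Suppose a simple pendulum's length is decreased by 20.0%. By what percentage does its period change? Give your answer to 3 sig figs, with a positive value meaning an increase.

T ∝ √L, so T'/T = √(0.8000) = 0.8944.
Percentage change in T = (0.8944 − 1) × 100% = -10.6%.

-10.6%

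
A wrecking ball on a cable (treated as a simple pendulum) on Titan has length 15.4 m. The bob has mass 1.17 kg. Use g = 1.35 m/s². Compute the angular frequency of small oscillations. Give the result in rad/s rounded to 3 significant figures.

0.296 rad/s

ω = √(g/L) = √(1.35/15.4) = 0.296 rad/s.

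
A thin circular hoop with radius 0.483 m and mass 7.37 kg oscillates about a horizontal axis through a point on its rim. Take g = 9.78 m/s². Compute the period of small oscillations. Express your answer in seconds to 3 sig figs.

1.97 s

I_cm = mr² = 1.719 kg·m². The pivot is at distance d = 0.483 m from the centre of mass.
By the parallel-axis theorem, I = I_cm + md² = 1.719 + 1.719 = 3.439 kg·m².
T = 2π√(I/(mgd)) = 2π√(3.439/(7.37 × 9.78 × 0.483)) = 1.97 s.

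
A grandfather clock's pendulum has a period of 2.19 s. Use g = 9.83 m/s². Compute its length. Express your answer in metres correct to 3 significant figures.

1.19 m

From T = 2π√(L/g), L = gT²/(4π²) = 9.83 × 2.190²/(4π²) = 1.19 m.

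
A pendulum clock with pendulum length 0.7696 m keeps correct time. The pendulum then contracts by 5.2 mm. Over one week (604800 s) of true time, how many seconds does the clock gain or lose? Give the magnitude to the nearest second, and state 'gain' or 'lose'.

T ∝ √L, so T'/T = √(0.76440/0.7696) = 0.996616.
In 604800 s of true time the clock registers 604800/0.996616 = 606853.7 s, so it gains 2054 s.

gain 2054 s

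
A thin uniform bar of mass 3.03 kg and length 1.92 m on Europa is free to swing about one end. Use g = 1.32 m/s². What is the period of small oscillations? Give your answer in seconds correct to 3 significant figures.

For a physical pendulum T = 2π√(I/(mgd)), with d = 0.9600 m from pivot to centre of mass.
I_cm = mL²/12 = 3.03 × 1.92²/12 = 0.9308 kg·m²; I = I_cm + md² = 0.9308 + 3.03 × 0.9600² = 3.723 kg·m².
T = 2π√(3.723/(3.03 × 1.32 × 0.9600)) = 6.19 s.

6.19 s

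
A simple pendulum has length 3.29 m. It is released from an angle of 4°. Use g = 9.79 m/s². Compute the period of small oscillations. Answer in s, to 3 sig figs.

T = 2π√(L/g) = 2π√(3.29/9.79) = 2π × 0.5797 = 3.64 s.

3.64 s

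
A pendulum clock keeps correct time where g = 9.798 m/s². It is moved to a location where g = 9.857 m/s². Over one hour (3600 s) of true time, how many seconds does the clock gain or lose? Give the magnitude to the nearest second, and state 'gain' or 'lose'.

gain 11 s

The clock's period scales as T ∝ 1/√g, so T'/T = √(9.798/9.857) = 0.997003.
In 3600 s of true time the clock registers 3600/0.997003 = 3610.8 s, so it gains 11 s.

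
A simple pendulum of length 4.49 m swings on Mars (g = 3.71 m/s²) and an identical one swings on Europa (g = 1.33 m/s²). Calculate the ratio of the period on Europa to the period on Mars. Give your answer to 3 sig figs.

T ∝ 1/√g, so T₂/T₁ = √(g₁/g₂) = √(3.71/1.33) = 1.67.

1.67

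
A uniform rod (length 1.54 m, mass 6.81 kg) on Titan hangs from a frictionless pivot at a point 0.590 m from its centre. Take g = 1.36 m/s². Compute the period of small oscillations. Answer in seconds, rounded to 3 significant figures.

For a physical pendulum T = 2π√(I/(mgd)), with d = 0.5900 m from pivot to centre of mass.
I_cm = mL²/12 = 6.81 × 1.54²/12 = 1.346 kg·m²; I = I_cm + md² = 1.346 + 6.81 × 0.5900² = 3.716 kg·m².
T = 2π√(3.716/(6.81 × 1.36 × 0.5900)) = 5.18 s.

5.18 s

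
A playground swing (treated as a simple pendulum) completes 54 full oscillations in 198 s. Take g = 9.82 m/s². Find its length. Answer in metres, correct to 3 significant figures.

T = 198/54 = 3.667 s.
From T = 2π√(L/g), L = gT²/(4π²) = 9.82 × 3.667²/(4π²) = 3.34 m.

3.34 m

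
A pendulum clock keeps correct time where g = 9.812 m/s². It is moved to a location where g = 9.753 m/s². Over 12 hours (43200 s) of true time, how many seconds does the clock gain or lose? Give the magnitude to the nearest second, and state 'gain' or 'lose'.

lose 130 s

The clock's period scales as T ∝ 1/√g, so T'/T = √(9.812/9.753) = 1.00302.
In 43200 s of true time the clock registers 43200/1.00302 = 43069.9 s, so it loses 130 s.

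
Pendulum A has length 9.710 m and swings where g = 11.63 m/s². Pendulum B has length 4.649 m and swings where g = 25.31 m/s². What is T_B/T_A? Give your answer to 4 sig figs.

0.4690

T = 2π√(L/g), so T_B/T_A = √((L_B/g_B)/(L_A/g_A)) = √((4.649/25.31)/(9.710/11.63)) = 0.4690.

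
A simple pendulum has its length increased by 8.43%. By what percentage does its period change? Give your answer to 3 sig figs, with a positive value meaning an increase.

T ∝ √L, so T'/T = √(1.084) = 1.041.
Percentage change in T = (1.041 − 1) × 100% = 4.13%.

4.13%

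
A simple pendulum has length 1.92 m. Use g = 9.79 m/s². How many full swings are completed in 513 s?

T = 2π√(L/g) = 2π√(1.92/9.79) = 2.783 s.
Number of complete oscillations = ⌊513/2.783⌋ = ⌊184.4⌋ = 184.

184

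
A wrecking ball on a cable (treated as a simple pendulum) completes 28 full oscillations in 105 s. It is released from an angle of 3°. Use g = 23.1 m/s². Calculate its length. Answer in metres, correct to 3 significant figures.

8.23 m

T = 105/28 = 3.750 s.
From T = 2π√(L/g), L = gT²/(4π²) = 23.1 × 3.750²/(4π²) = 8.23 m.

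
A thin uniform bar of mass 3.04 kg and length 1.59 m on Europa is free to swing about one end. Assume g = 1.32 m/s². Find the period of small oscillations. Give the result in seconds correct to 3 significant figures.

5.63 s

For a physical pendulum T = 2π√(I/(mgd)), with d = 0.7950 m from pivot to centre of mass.
I_cm = mL²/12 = 3.04 × 1.59²/12 = 0.6405 kg·m²; I = I_cm + md² = 0.6405 + 3.04 × 0.7950² = 2.562 kg·m².
T = 2π√(2.562/(3.04 × 1.32 × 0.7950)) = 5.63 s.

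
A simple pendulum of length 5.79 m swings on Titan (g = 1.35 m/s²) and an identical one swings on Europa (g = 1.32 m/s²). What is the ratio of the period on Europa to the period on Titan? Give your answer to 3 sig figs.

T ∝ 1/√g, so T₂/T₁ = √(g₁/g₂) = √(1.35/1.32) = 1.01.

1.01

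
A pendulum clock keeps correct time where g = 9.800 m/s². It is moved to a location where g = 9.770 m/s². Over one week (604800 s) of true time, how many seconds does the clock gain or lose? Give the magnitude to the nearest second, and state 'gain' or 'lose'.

The clock's period scales as T ∝ 1/√g, so T'/T = √(9.800/9.770) = 1.00153.
In 604800 s of true time the clock registers 604800/1.00153 = 603873.6 s, so it loses 926 s.

lose 926 s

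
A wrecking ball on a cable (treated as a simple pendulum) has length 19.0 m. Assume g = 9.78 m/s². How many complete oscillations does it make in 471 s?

T = 2π√(L/g) = 2π√(19.0/9.78) = 8.758 s.
Number of complete oscillations = ⌊471/8.758⌋ = ⌊53.78⌋ = 53.

53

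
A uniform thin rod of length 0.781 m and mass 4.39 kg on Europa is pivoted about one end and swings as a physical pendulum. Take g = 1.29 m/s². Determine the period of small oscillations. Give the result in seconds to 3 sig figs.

3.99 s

For a physical pendulum T = 2π√(I/(mgd)), with d = 0.3905 m from pivot to centre of mass.
I_cm = mL²/12 = 4.39 × 0.781²/12 = 0.2231 kg·m²; I = I_cm + md² = 0.2231 + 4.39 × 0.3905² = 0.8926 kg·m².
T = 2π√(0.8926/(4.39 × 1.29 × 0.3905)) = 3.99 s.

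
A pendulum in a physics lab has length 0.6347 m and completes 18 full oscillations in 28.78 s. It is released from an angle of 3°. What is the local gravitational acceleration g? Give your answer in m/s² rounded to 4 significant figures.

T = 28.78/18 = 1.5989 s.
From T = 2π√(L/g), g = 4π²L/T² = 4π² × 0.6347/1.5989² = 9.801 m/s².

9.801 m/s²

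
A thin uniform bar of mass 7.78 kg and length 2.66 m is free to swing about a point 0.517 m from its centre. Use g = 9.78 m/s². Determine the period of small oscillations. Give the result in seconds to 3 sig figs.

For a physical pendulum T = 2π√(I/(mgd)), with d = 0.5170 m from pivot to centre of mass.
I_cm = mL²/12 = 7.78 × 2.66²/12 = 4.587 kg·m²; I = I_cm + md² = 4.587 + 7.78 × 0.5170² = 6.667 kg·m².
T = 2π√(6.667/(7.78 × 9.78 × 0.5170)) = 2.59 s.

2.59 s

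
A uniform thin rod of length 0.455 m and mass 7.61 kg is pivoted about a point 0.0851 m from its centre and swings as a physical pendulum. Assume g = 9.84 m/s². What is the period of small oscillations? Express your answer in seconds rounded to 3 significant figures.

1.07 s

For a physical pendulum T = 2π√(I/(mgd)), with d = 0.08510 m from pivot to centre of mass.
I_cm = mL²/12 = 7.61 × 0.455²/12 = 0.1313 kg·m²; I = I_cm + md² = 0.1313 + 7.61 × 0.08510² = 0.1864 kg·m².
T = 2π√(0.1864/(7.61 × 9.84 × 0.08510)) = 1.07 s.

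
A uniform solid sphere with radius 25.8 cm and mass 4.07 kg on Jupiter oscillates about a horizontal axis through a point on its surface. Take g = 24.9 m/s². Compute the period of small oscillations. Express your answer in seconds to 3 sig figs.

0.757 s

I_cm = (2/5)mr² = 0.1084 kg·m². The pivot is at distance d = 0.258 m from the centre of mass.
By the parallel-axis theorem, I = I_cm + md² = 0.1084 + 0.2709 = 0.3793 kg·m².
T = 2π√(I/(mgd)) = 2π√(0.3793/(4.07 × 24.9 × 0.258)) = 0.757 s.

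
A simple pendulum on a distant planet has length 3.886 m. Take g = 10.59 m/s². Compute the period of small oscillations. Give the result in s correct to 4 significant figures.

T = 2π√(L/g) = 2π√(3.886/10.59) = 2π × 0.60576 = 3.806 s.

3.806 s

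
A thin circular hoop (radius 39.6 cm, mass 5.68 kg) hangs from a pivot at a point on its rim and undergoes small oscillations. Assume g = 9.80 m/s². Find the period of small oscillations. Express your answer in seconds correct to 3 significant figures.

1.79 s

I_cm = mr² = 0.8907 kg·m². The pivot is at distance d = 0.396 m from the centre of mass.
By the parallel-axis theorem, I = I_cm + md² = 0.8907 + 0.8907 = 1.781 kg·m².
T = 2π√(I/(mgd)) = 2π√(1.781/(5.68 × 9.80 × 0.396)) = 1.79 s.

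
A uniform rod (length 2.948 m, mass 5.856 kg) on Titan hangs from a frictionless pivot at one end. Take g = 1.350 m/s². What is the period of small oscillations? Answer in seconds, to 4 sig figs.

7.581 s

For a physical pendulum T = 2π√(I/(mgd)), with d = 1.4740 m from pivot to centre of mass.
I_cm = mL²/12 = 5.856 × 2.948²/12 = 4.2411 kg·m²; I = I_cm + md² = 4.2411 + 5.856 × 1.4740² = 16.964 kg·m².
T = 2π√(16.964/(5.856 × 1.350 × 1.4740)) = 7.581 s.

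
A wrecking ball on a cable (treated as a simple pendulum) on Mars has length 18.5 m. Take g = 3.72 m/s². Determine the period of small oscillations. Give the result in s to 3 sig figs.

14.0 s

T = 2π√(L/g) = 2π√(18.5/3.72) = 2π × 2.230 = 14.0 s.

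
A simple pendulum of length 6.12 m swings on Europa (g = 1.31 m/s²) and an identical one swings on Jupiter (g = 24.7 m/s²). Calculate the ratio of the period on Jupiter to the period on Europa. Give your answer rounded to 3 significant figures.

0.230

T ∝ 1/√g, so T₂/T₁ = √(g₁/g₂) = √(1.31/24.7) = 0.230.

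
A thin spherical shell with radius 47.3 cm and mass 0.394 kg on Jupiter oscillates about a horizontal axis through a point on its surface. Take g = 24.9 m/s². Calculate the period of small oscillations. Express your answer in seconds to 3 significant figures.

I_cm = (2/3)mr² = 0.05877 kg·m². The pivot is at distance d = 0.473 m from the centre of mass.
By the parallel-axis theorem, I = I_cm + md² = 0.05877 + 0.08815 = 0.1469 kg·m².
T = 2π√(I/(mgd)) = 2π√(0.1469/(0.394 × 24.9 × 0.473)) = 1.12 s.

1.12 s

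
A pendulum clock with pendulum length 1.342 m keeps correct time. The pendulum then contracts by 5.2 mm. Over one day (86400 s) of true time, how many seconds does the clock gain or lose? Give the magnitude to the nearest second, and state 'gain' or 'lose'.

T ∝ √L, so T'/T = √(1.33680/1.342) = 0.998061.
In 86400 s of true time the clock registers 86400/0.998061 = 86567.9 s, so it gains 168 s.

gain 168 s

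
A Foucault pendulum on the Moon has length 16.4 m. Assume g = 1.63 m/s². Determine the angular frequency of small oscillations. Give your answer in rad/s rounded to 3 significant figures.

ω = √(g/L) = √(1.63/16.4) = 0.315 rad/s.

0.315 rad/s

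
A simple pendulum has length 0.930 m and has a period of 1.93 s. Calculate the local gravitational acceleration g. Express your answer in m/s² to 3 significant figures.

From T = 2π√(L/g), g = 4π²L/T² = 4π² × 0.930/1.930² = 9.86 m/s².

9.86 m/s²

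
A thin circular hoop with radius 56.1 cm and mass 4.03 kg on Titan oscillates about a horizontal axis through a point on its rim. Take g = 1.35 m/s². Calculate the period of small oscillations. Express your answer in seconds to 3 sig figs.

I_cm = mr² = 1.268 kg·m². The pivot is at distance d = 0.561 m from the centre of mass.
By the parallel-axis theorem, I = I_cm + md² = 1.268 + 1.268 = 2.537 kg·m².
T = 2π√(I/(mgd)) = 2π√(2.537/(4.03 × 1.35 × 0.561)) = 5.73 s.

5.73 s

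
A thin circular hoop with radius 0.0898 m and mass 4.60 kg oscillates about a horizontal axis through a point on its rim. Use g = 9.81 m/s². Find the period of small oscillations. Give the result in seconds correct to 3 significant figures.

0.850 s

I_cm = mr² = 0.03709 kg·m². The pivot is at distance d = 0.0898 m from the centre of mass.
By the parallel-axis theorem, I = I_cm + md² = 0.03709 + 0.03709 = 0.07419 kg·m².
T = 2π√(I/(mgd)) = 2π√(0.07419/(4.60 × 9.81 × 0.0898)) = 0.850 s.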